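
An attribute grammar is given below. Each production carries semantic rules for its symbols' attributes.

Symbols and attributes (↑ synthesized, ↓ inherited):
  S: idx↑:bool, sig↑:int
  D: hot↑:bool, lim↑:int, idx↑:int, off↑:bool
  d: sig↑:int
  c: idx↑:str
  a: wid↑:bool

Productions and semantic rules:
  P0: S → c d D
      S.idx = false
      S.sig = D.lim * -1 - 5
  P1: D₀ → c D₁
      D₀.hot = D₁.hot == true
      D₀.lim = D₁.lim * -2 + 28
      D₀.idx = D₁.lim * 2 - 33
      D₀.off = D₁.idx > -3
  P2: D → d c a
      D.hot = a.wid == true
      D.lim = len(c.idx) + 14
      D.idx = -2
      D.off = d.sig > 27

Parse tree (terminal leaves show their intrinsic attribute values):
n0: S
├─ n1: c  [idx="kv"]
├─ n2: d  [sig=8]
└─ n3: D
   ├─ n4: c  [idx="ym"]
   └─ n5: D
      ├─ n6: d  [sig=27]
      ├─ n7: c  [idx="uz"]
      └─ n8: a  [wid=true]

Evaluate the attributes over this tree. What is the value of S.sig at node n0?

-1

1. n1.idx = "kv"  [terminal]
2. n2.sig = 8  [terminal]
3. n4.idx = "ym"  [terminal]
4. n6.sig = 27  [terminal]
5. n7.idx = "uz"  [terminal]
6. n8.wid = true  [terminal]
7. n5.hot = true  [a.wid == true]
8. n5.lim = 16  [len(c.idx) + 14]
9. n5.idx = -2  [-2]
10. n5.off = false  [d.sig > 27]
11. n3.hot = true  [D₁.hot == true]
12. n3.lim = -4  [D₁.lim * -2 + 28]
13. n3.idx = -1  [D₁.lim * 2 - 33]
14. n3.off = true  [D₁.idx > -3]
15. n0.idx = false  [false]
16. n0.sig = -1  [D.lim * -1 - 5]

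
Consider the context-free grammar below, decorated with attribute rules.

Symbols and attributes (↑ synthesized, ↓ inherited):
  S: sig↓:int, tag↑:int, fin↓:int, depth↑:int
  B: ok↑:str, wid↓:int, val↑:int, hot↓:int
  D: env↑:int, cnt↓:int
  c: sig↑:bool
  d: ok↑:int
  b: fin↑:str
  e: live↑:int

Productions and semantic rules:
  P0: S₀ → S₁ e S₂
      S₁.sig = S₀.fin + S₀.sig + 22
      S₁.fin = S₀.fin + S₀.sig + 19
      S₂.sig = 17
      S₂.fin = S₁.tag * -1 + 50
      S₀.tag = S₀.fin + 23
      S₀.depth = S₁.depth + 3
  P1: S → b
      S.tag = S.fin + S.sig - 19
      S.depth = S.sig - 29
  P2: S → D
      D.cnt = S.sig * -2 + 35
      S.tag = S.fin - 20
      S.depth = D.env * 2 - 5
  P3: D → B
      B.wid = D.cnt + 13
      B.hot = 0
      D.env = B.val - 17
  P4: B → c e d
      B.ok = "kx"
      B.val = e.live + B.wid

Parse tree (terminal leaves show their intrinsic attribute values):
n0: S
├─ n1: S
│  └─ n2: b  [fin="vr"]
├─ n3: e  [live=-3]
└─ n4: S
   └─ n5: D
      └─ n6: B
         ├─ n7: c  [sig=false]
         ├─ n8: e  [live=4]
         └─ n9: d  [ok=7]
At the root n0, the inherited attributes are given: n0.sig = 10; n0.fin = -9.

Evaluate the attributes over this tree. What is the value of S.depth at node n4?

1. n0.sig = 10  [given at root]
2. n0.fin = -9  [given at root]
3. n1.sig = 23  [S₀.fin + S₀.sig + 22]
4. n1.fin = 20  [S₀.fin + S₀.sig + 19]
5. n2.fin = "vr"  [terminal]
6. n1.tag = 24  [S.fin + S.sig - 19]
7. n1.depth = -6  [S.sig - 29]
8. n3.live = -3  [terminal]
9. n4.sig = 17  [17]
10. n4.fin = 26  [S₁.tag * -1 + 50]
11. n5.cnt = 1  [S.sig * -2 + 35]
12. n6.wid = 14  [D.cnt + 13]
13. n6.hot = 0  [0]
14. n7.sig = false  [terminal]
15. n8.live = 4  [terminal]
16. n9.ok = 7  [terminal]
17. n6.ok = "kx"  ["kx"]
18. n6.val = 18  [e.live + B.wid]
19. n5.env = 1  [B.val - 17]
20. n4.tag = 6  [S.fin - 20]
21. n4.depth = -3  [D.env * 2 - 5]
22. n0.tag = 14  [S₀.fin + 23]
23. n0.depth = -3  [S₁.depth + 3]

-3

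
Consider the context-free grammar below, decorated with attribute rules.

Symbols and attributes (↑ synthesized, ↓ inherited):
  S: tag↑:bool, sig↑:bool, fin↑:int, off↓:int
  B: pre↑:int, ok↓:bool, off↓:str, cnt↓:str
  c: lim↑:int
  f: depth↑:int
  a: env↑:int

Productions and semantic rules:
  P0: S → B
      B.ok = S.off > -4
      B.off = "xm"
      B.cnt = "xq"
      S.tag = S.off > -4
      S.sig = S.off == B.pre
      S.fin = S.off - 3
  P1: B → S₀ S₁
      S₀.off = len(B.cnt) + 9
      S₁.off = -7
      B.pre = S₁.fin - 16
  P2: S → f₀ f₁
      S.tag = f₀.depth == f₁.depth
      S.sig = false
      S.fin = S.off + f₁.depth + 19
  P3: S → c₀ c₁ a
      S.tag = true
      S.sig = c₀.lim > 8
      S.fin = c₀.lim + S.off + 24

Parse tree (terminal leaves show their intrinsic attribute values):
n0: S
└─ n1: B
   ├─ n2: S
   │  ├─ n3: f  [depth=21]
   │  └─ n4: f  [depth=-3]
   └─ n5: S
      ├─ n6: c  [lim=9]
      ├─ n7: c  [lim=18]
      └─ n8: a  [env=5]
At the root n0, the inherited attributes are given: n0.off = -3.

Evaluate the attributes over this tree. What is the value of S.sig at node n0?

1. n0.off = -3  [given at root]
2. n1.ok = true  [S.off > -4]
3. n1.off = "xm"  ["xm"]
4. n1.cnt = "xq"  ["xq"]
5. n2.off = 11  [len(B.cnt) + 9]
6. n3.depth = 21  [terminal]
7. n4.depth = -3  [terminal]
8. n2.tag = false  [f₀.depth == f₁.depth]
9. n2.sig = false  [false]
10. n2.fin = 27  [S.off + f₁.depth + 19]
11. n5.off = -7  [-7]
12. n6.lim = 9  [terminal]
13. n7.lim = 18  [terminal]
14. n8.env = 5  [terminal]
15. n5.tag = true  [true]
16. n5.sig = true  [c₀.lim > 8]
17. n5.fin = 26  [c₀.lim + S.off + 24]
18. n1.pre = 10  [S₁.fin - 16]
19. n0.tag = true  [S.off > -4]
20. n0.sig = false  [S.off == B.pre]
21. n0.fin = -6  [S.off - 3]

false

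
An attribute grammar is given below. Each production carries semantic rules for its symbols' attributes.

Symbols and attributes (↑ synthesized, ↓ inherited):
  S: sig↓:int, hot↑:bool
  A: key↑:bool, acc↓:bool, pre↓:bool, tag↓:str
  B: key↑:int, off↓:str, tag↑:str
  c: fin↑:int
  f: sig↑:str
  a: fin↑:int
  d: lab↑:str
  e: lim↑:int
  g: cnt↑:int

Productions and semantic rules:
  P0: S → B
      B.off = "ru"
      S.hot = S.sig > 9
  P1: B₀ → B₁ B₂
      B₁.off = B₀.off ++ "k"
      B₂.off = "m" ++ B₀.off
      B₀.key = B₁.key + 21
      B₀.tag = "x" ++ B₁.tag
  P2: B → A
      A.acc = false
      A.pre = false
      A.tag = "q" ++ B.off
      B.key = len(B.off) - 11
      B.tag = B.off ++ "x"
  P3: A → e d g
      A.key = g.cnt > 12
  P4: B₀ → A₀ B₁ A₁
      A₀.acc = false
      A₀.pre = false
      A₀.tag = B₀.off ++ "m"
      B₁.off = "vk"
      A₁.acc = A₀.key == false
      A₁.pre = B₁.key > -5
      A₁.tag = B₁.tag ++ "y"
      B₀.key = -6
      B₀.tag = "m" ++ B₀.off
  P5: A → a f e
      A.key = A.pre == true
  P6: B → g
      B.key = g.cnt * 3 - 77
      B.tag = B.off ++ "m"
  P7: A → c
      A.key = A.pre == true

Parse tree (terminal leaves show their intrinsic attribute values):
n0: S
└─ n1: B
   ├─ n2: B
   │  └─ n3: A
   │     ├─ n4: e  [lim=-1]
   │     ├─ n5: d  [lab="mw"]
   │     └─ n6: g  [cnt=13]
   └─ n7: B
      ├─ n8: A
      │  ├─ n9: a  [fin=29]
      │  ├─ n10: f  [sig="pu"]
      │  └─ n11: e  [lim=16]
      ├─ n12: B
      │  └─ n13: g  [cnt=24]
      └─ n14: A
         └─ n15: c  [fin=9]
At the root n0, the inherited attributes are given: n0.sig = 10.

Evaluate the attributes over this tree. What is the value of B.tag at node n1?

"xrukx"

1. n0.sig = 10  [given at root]
2. n1.off = "ru"  ["ru"]
3. n2.off = "ruk"  [B₀.off ++ "k"]
4. n3.acc = false  [false]
5. n3.pre = false  [false]
6. n3.tag = "qruk"  ["q" ++ B.off]
7. n4.lim = -1  [terminal]
8. n5.lab = "mw"  [terminal]
9. n6.cnt = 13  [terminal]
10. n3.key = true  [g.cnt > 12]
11. n2.key = -8  [len(B.off) - 11]
12. n2.tag = "rukx"  [B.off ++ "x"]
13. n7.off = "mru"  ["m" ++ B₀.off]
14. n8.acc = false  [false]
15. n8.pre = false  [false]
16. n8.tag = "mrum"  [B₀.off ++ "m"]
17. n9.fin = 29  [terminal]
18. n10.sig = "pu"  [terminal]
19. n11.lim = 16  [terminal]
20. n8.key = false  [A.pre == true]
21. n12.off = "vk"  ["vk"]
22. n13.cnt = 24  [terminal]
23. n12.key = -5  [g.cnt * 3 - 77]
24. n12.tag = "vkm"  [B.off ++ "m"]
25. n14.acc = true  [A₀.key == false]
26. n14.pre = false  [B₁.key > -5]
27. n14.tag = "vkmy"  [B₁.tag ++ "y"]
28. n15.fin = 9  [terminal]
29. n14.key = false  [A.pre == true]
30. n7.key = -6  [-6]
31. n7.tag = "mmru"  ["m" ++ B₀.off]
32. n1.key = 13  [B₁.key + 21]
33. n1.tag = "xrukx"  ["x" ++ B₁.tag]
34. n0.hot = true  [S.sig > 9]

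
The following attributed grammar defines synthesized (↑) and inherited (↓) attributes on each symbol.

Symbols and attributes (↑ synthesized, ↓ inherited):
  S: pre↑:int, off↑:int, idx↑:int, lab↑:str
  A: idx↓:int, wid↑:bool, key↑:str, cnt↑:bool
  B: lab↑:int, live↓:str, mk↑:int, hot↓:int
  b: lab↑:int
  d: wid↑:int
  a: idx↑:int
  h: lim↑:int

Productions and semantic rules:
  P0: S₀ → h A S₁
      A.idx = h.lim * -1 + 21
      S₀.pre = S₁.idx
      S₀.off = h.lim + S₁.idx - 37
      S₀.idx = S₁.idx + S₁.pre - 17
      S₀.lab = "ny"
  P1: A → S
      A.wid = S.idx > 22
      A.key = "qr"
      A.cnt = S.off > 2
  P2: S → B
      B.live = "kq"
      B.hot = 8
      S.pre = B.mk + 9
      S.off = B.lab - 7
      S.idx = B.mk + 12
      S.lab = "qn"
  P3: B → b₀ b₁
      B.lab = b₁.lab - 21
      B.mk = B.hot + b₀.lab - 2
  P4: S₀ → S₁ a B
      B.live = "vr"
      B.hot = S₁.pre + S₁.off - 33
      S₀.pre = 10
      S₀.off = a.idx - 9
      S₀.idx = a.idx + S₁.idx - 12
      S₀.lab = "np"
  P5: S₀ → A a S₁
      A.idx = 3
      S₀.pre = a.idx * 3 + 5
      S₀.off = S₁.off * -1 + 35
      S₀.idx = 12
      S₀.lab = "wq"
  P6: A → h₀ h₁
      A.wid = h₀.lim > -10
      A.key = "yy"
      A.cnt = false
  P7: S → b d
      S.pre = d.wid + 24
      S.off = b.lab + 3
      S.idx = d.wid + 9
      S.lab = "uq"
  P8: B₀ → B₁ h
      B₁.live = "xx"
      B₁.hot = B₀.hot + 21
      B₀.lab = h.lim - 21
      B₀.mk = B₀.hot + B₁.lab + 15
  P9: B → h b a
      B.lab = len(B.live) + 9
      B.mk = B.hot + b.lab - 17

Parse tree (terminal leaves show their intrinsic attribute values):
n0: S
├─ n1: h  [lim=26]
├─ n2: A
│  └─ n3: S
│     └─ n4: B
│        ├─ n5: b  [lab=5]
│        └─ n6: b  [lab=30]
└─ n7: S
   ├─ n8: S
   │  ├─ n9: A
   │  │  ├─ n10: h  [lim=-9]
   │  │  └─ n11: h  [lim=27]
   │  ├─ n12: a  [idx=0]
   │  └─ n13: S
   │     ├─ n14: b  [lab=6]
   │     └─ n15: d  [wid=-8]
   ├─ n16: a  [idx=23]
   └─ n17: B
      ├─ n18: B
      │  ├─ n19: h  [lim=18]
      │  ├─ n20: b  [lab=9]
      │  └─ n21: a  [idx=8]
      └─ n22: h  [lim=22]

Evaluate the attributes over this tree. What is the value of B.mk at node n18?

1. n1.lim = 26  [terminal]
2. n2.idx = -5  [h.lim * -1 + 21]
3. n4.live = "kq"  ["kq"]
4. n4.hot = 8  [8]
5. n5.lab = 5  [terminal]
6. n6.lab = 30  [terminal]
7. n4.lab = 9  [b₁.lab - 21]
8. n4.mk = 11  [B.hot + b₀.lab - 2]
9. n3.pre = 20  [B.mk + 9]
10. n3.off = 2  [B.lab - 7]
11. n3.idx = 23  [B.mk + 12]
12. n3.lab = "qn"  ["qn"]
13. n2.wid = true  [S.idx > 22]
14. n2.key = "qr"  ["qr"]
15. n2.cnt = false  [S.off > 2]
16. n9.idx = 3  [3]
17. n10.lim = -9  [terminal]
18. n11.lim = 27  [terminal]
19. n9.wid = true  [h₀.lim > -10]
20. n9.key = "yy"  ["yy"]
21. n9.cnt = false  [false]
22. n12.idx = 0  [terminal]
23. n14.lab = 6  [terminal]
24. n15.wid = -8  [terminal]
25. n13.pre = 16  [d.wid + 24]
26. n13.off = 9  [b.lab + 3]
27. n13.idx = 1  [d.wid + 9]
28. n13.lab = "uq"  ["uq"]
29. n8.pre = 5  [a.idx * 3 + 5]
30. n8.off = 26  [S₁.off * -1 + 35]
31. n8.idx = 12  [12]
32. n8.lab = "wq"  ["wq"]
33. n16.idx = 23  [terminal]
34. n17.live = "vr"  ["vr"]
35. n17.hot = -2  [S₁.pre + S₁.off - 33]
36. n18.live = "xx"  ["xx"]
37. n18.hot = 19  [B₀.hot + 21]
38. n19.lim = 18  [terminal]
39. n20.lab = 9  [terminal]
40. n21.idx = 8  [terminal]
41. n18.lab = 11  [len(B.live) + 9]
42. n18.mk = 11  [B.hot + b.lab - 17]
43. n22.lim = 22  [terminal]
44. n17.lab = 1  [h.lim - 21]
45. n17.mk = 24  [B₀.hot + B₁.lab + 15]
46. n7.pre = 10  [10]
47. n7.off = 14  [a.idx - 9]
48. n7.idx = 23  [a.idx + S₁.idx - 12]
49. n7.lab = "np"  ["np"]
50. n0.pre = 23  [S₁.idx]
51. n0.off = 12  [h.lim + S₁.idx - 37]
52. n0.idx = 16  [S₁.idx + S₁.pre - 17]
53. n0.lab = "ny"  ["ny"]

11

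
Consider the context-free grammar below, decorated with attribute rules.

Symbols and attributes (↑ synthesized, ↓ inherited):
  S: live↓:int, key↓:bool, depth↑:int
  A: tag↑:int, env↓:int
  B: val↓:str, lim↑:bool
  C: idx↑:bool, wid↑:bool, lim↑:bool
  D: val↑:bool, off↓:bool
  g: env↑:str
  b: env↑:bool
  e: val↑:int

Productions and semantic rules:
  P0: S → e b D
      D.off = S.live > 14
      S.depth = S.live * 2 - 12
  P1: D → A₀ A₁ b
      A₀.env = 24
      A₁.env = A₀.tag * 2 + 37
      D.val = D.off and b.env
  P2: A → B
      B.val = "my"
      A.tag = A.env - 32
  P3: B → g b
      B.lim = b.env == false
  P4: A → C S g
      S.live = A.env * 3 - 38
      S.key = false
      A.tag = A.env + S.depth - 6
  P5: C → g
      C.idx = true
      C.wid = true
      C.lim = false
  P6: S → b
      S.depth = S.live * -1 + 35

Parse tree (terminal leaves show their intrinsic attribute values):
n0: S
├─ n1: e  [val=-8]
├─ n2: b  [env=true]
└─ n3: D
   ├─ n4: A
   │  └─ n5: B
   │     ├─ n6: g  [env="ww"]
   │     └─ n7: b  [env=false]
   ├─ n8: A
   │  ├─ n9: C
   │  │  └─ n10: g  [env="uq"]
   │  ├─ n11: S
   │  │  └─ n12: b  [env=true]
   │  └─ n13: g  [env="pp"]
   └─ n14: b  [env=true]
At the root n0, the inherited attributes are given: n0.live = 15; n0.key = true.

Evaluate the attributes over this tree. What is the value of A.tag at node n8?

1. n0.live = 15  [given at root]
2. n0.key = true  [given at root]
3. n1.val = -8  [terminal]
4. n2.env = true  [terminal]
5. n3.off = true  [S.live > 14]
6. n4.env = 24  [24]
7. n5.val = "my"  ["my"]
8. n6.env = "ww"  [terminal]
9. n7.env = false  [terminal]
10. n5.lim = true  [b.env == false]
11. n4.tag = -8  [A.env - 32]
12. n8.env = 21  [A₀.tag * 2 + 37]
13. n10.env = "uq"  [terminal]
14. n9.idx = true  [true]
15. n9.wid = true  [true]
16. n9.lim = false  [false]
17. n11.live = 25  [A.env * 3 - 38]
18. n11.key = false  [false]
19. n12.env = true  [terminal]
20. n11.depth = 10  [S.live * -1 + 35]
21. n13.env = "pp"  [terminal]
22. n8.tag = 25  [A.env + S.depth - 6]
23. n14.env = true  [terminal]
24. n3.val = true  [D.off and b.env]
25. n0.depth = 18  [S.live * 2 - 12]

25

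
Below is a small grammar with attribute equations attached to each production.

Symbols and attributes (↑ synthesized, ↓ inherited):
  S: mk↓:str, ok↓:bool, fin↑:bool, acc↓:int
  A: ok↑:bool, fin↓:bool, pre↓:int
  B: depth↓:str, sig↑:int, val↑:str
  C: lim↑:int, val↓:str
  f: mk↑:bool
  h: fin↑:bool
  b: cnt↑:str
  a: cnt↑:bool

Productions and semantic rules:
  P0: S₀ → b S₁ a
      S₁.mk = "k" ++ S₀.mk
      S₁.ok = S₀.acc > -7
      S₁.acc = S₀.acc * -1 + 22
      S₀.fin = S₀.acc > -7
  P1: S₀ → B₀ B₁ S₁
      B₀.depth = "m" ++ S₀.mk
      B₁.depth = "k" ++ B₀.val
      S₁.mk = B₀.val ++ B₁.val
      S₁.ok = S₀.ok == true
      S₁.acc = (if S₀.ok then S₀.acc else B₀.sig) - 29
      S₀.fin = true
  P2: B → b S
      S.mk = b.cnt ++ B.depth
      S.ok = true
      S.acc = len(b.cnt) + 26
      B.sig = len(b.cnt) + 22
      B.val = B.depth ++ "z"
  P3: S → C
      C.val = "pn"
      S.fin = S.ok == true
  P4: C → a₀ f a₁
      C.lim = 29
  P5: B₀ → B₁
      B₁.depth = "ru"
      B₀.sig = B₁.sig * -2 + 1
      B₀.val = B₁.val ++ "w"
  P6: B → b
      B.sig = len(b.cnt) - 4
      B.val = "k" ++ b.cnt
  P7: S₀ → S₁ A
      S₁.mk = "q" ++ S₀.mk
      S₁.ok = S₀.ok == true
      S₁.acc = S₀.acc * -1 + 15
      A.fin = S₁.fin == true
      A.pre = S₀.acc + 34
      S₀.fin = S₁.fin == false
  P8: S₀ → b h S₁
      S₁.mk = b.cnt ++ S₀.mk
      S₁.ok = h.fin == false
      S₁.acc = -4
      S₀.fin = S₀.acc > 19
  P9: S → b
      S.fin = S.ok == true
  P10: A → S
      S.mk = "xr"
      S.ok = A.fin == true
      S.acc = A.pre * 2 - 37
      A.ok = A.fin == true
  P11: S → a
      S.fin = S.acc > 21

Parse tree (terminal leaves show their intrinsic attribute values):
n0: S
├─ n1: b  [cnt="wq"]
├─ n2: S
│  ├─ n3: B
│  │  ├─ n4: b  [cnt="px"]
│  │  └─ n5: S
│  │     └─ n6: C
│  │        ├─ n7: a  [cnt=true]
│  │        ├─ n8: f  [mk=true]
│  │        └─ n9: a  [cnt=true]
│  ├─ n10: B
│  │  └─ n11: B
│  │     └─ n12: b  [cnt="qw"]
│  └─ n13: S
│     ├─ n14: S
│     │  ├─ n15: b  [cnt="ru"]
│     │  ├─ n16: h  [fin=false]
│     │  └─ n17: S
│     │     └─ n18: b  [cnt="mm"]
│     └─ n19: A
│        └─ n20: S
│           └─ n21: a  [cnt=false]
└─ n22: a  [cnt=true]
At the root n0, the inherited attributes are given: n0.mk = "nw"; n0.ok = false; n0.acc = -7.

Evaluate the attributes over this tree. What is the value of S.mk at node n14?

1. n0.mk = "nw"  [given at root]
2. n0.ok = false  [given at root]
3. n0.acc = -7  [given at root]
4. n1.cnt = "wq"  [terminal]
5. n2.mk = "knw"  ["k" ++ S₀.mk]
6. n2.ok = false  [S₀.acc > -7]
7. n2.acc = 29  [S₀.acc * -1 + 22]
8. n3.depth = "mknw"  ["m" ++ S₀.mk]
9. n4.cnt = "px"  [terminal]
10. n5.mk = "pxmknw"  [b.cnt ++ B.depth]
11. n5.ok = true  [true]
12. n5.acc = 28  [len(b.cnt) + 26]
13. n6.val = "pn"  ["pn"]
14. n7.cnt = true  [terminal]
15. n8.mk = true  [terminal]
16. n9.cnt = true  [terminal]
17. n6.lim = 29  [29]
18. n5.fin = true  [S.ok == true]
19. n3.sig = 24  [len(b.cnt) + 22]
20. n3.val = "mknwz"  [B.depth ++ "z"]
21. n10.depth = "kmknwz"  ["k" ++ B₀.val]
22. n11.depth = "ru"  ["ru"]
23. n12.cnt = "qw"  [terminal]
24. n11.sig = -2  [len(b.cnt) - 4]
25. n11.val = "kqw"  ["k" ++ b.cnt]
26. n10.sig = 5  [B₁.sig * -2 + 1]
27. n10.val = "kqww"  [B₁.val ++ "w"]
28. n13.mk = "mknwzkqww"  [B₀.val ++ B₁.val]
29. n13.ok = false  [S₀.ok == true]
30. n13.acc = -5  [(if S₀.ok then S₀.acc else B₀.sig) - 29]
31. n14.mk = "qmknwzkqww"  ["q" ++ S₀.mk]
32. n14.ok = false  [S₀.ok == true]
33. n14.acc = 20  [S₀.acc * -1 + 15]
34. n15.cnt = "ru"  [terminal]
35. n16.fin = false  [terminal]
36. n17.mk = "ruqmknwzkqww"  [b.cnt ++ S₀.mk]
37. n17.ok = true  [h.fin == false]
38. n17.acc = -4  [-4]
39. n18.cnt = "mm"  [terminal]
40. n17.fin = true  [S.ok == true]
41. n14.fin = true  [S₀.acc > 19]
42. n19.fin = true  [S₁.fin == true]
43. n19.pre = 29  [S₀.acc + 34]
44. n20.mk = "xr"  ["xr"]
45. n20.ok = true  [A.fin == true]
46. n20.acc = 21  [A.pre * 2 - 37]
47. n21.cnt = false  [terminal]
48. n20.fin = false  [S.acc > 21]
49. n19.ok = true  [A.fin == true]
50. n13.fin = false  [S₁.fin == false]
51. n2.fin = true  [true]
52. n22.cnt = true  [terminal]
53. n0.fin = false  [S₀.acc > -7]

"qmknwzkqww"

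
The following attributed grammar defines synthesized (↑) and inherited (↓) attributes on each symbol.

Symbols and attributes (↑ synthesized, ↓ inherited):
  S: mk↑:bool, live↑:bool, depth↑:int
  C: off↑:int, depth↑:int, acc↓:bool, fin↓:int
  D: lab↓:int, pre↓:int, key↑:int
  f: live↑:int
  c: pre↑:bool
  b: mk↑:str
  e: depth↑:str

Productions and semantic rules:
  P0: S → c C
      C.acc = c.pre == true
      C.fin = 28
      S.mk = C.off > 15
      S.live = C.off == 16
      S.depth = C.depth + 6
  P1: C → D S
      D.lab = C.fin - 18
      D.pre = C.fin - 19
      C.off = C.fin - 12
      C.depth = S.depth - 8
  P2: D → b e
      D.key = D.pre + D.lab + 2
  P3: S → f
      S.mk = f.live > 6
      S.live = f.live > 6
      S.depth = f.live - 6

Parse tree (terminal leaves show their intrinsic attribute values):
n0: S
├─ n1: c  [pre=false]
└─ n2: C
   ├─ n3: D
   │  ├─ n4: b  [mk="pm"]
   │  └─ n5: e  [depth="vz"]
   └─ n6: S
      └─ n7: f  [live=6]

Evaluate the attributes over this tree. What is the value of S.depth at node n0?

-2

1. n1.pre = false  [terminal]
2. n2.acc = false  [c.pre == true]
3. n2.fin = 28  [28]
4. n3.lab = 10  [C.fin - 18]
5. n3.pre = 9  [C.fin - 19]
6. n4.mk = "pm"  [terminal]
7. n5.depth = "vz"  [terminal]
8. n3.key = 21  [D.pre + D.lab + 2]
9. n7.live = 6  [terminal]
10. n6.mk = false  [f.live > 6]
11. n6.live = false  [f.live > 6]
12. n6.depth = 0  [f.live - 6]
13. n2.off = 16  [C.fin - 12]
14. n2.depth = -8  [S.depth - 8]
15. n0.mk = true  [C.off > 15]
16. n0.live = true  [C.off == 16]
17. n0.depth = -2  [C.depth + 6]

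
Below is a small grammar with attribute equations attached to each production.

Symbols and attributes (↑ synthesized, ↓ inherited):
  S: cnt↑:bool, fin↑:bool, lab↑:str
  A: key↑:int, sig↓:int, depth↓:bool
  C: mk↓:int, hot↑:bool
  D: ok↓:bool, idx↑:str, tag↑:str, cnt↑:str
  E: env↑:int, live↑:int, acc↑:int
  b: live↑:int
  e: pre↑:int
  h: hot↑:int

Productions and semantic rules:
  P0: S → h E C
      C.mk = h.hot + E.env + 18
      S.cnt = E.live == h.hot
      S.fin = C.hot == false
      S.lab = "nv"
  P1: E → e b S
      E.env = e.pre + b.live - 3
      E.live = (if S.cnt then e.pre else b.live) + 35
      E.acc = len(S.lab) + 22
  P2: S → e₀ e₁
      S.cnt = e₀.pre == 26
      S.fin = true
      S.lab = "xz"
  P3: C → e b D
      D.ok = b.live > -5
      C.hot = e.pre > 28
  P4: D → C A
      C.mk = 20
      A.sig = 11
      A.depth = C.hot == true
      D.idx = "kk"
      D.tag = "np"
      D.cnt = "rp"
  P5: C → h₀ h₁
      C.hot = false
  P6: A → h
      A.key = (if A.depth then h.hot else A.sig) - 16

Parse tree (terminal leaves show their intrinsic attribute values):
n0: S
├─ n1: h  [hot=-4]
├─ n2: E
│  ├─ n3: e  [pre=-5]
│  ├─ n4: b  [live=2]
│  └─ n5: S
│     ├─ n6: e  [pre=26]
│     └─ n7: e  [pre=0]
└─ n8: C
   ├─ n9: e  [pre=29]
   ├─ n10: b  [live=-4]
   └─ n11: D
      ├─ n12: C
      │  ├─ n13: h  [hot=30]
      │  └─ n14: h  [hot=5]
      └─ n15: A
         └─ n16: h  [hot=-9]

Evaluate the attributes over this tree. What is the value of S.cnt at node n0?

1. n1.hot = -4  [terminal]
2. n3.pre = -5  [terminal]
3. n4.live = 2  [terminal]
4. n6.pre = 26  [terminal]
5. n7.pre = 0  [terminal]
6. n5.cnt = true  [e₀.pre == 26]
7. n5.fin = true  [true]
8. n5.lab = "xz"  ["xz"]
9. n2.env = -6  [e.pre + b.live - 3]
10. n2.live = 30  [(if S.cnt then e.pre else b.live) + 35]
11. n2.acc = 24  [len(S.lab) + 22]
12. n8.mk = 8  [h.hot + E.env + 18]
13. n9.pre = 29  [terminal]
14. n10.live = -4  [terminal]
15. n11.ok = true  [b.live > -5]
16. n12.mk = 20  [20]
17. n13.hot = 30  [terminal]
18. n14.hot = 5  [terminal]
19. n12.hot = false  [false]
20. n15.sig = 11  [11]
21. n15.depth = false  [C.hot == true]
22. n16.hot = -9  [terminal]
23. n15.key = -5  [(if A.depth then h.hot else A.sig) - 16]
24. n11.idx = "kk"  ["kk"]
25. n11.tag = "np"  ["np"]
26. n11.cnt = "rp"  ["rp"]
27. n8.hot = true  [e.pre > 28]
28. n0.cnt = false  [E.live == h.hot]
29. n0.fin = false  [C.hot == false]
30. n0.lab = "nv"  ["nv"]

false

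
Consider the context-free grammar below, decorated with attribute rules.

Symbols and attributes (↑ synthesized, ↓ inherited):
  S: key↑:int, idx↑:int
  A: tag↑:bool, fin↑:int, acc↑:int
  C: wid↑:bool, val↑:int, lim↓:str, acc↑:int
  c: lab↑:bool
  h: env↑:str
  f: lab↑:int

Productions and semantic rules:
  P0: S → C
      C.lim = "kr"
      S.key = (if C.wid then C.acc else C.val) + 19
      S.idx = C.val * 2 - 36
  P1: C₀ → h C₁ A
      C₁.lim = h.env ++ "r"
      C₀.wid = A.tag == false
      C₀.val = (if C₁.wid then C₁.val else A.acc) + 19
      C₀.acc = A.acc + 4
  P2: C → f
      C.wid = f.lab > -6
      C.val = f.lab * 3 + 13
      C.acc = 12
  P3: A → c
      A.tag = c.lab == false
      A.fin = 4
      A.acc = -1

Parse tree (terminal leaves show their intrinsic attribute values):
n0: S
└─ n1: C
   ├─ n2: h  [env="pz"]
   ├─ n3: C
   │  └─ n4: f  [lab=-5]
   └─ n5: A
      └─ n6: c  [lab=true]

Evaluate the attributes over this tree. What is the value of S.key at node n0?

1. n1.lim = "kr"  ["kr"]
2. n2.env = "pz"  [terminal]
3. n3.lim = "pzr"  [h.env ++ "r"]
4. n4.lab = -5  [terminal]
5. n3.wid = true  [f.lab > -6]
6. n3.val = -2  [f.lab * 3 + 13]
7. n3.acc = 12  [12]
8. n6.lab = true  [terminal]
9. n5.tag = false  [c.lab == false]
10. n5.fin = 4  [4]
11. n5.acc = -1  [-1]
12. n1.wid = true  [A.tag == false]
13. n1.val = 17  [(if C₁.wid then C₁.val else A.acc) + 19]
14. n1.acc = 3  [A.acc + 4]
15. n0.key = 22  [(if C.wid then C.acc else C.val) + 19]
16. n0.idx = -2  [C.val * 2 - 36]

22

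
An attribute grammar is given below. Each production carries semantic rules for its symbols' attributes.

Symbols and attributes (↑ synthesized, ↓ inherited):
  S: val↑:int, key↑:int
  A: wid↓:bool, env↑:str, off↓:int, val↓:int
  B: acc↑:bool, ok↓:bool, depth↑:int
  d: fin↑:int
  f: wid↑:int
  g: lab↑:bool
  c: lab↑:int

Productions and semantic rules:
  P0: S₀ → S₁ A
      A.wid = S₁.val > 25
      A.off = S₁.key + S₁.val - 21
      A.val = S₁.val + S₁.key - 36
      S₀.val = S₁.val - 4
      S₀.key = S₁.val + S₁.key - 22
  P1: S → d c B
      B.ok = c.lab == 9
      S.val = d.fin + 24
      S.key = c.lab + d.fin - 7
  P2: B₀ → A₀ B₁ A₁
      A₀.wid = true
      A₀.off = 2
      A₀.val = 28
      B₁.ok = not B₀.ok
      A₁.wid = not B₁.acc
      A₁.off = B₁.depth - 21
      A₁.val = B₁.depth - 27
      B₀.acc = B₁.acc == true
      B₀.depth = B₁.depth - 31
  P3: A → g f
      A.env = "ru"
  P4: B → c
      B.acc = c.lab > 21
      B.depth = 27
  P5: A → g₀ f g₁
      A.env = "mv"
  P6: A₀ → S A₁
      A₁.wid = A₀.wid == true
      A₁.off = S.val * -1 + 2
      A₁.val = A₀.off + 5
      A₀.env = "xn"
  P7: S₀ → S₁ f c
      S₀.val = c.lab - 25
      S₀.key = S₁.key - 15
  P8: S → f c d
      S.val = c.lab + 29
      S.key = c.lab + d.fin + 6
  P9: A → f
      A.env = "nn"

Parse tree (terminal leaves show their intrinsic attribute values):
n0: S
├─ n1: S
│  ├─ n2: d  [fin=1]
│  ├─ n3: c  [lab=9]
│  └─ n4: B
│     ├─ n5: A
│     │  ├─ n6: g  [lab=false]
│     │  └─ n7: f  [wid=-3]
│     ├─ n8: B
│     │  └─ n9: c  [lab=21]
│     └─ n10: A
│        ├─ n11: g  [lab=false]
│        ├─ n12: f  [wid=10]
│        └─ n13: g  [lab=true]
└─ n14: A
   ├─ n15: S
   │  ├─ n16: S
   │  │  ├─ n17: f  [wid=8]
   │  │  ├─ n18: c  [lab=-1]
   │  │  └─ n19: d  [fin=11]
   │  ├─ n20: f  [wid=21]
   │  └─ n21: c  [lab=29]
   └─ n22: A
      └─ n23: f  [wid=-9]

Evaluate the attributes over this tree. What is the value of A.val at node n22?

12

1. n2.fin = 1  [terminal]
2. n3.lab = 9  [terminal]
3. n4.ok = true  [c.lab == 9]
4. n5.wid = true  [true]
5. n5.off = 2  [2]
6. n5.val = 28  [28]
7. n6.lab = false  [terminal]
8. n7.wid = -3  [terminal]
9. n5.env = "ru"  ["ru"]
10. n8.ok = false  [not B₀.ok]
11. n9.lab = 21  [terminal]
12. n8.acc = false  [c.lab > 21]
13. n8.depth = 27  [27]
14. n10.wid = true  [not B₁.acc]
15. n10.off = 6  [B₁.depth - 21]
16. n10.val = 0  [B₁.depth - 27]
17. n11.lab = false  [terminal]
18. n12.wid = 10  [terminal]
19. n13.lab = true  [terminal]
20. n10.env = "mv"  ["mv"]
21. n4.acc = false  [B₁.acc == true]
22. n4.depth = -4  [B₁.depth - 31]
23. n1.val = 25  [d.fin + 24]
24. n1.key = 3  [c.lab + d.fin - 7]
25. n14.wid = false  [S₁.val > 25]
26. n14.off = 7  [S₁.key + S₁.val - 21]
27. n14.val = -8  [S₁.val + S₁.key - 36]
28. n17.wid = 8  [terminal]
29. n18.lab = -1  [terminal]
30. n19.fin = 11  [terminal]
31. n16.val = 28  [c.lab + 29]
32. n16.key = 16  [c.lab + d.fin + 6]
33. n20.wid = 21  [terminal]
34. n21.lab = 29  [terminal]
35. n15.val = 4  [c.lab - 25]
36. n15.key = 1  [S₁.key - 15]
37. n22.wid = false  [A₀.wid == true]
38. n22.off = -2  [S.val * -1 + 2]
39. n22.val = 12  [A₀.off + 5]
40. n23.wid = -9  [terminal]
41. n22.env = "nn"  ["nn"]
42. n14.env = "xn"  ["xn"]
43. n0.val = 21  [S₁.val - 4]
44. n0.key = 6  [S₁.val + S₁.key - 22]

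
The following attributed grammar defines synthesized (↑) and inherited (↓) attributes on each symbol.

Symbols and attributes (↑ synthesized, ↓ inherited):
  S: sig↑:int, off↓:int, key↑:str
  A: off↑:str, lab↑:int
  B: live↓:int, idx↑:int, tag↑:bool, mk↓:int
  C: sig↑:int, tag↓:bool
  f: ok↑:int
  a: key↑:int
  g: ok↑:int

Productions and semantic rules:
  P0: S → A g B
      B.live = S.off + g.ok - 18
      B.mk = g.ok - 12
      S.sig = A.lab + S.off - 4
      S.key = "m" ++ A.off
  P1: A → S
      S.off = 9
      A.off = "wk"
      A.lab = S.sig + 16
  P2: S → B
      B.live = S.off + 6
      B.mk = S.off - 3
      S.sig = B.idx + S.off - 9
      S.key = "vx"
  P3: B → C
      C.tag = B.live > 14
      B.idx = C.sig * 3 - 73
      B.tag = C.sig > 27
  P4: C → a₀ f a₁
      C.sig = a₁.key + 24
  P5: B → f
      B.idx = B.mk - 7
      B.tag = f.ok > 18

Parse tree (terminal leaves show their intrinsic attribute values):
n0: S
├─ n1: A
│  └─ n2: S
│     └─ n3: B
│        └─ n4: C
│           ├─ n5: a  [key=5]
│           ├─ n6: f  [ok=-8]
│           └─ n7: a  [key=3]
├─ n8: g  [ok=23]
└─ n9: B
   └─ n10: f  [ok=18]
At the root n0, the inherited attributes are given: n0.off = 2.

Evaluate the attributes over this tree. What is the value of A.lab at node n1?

1. n0.off = 2  [given at root]
2. n2.off = 9  [9]
3. n3.live = 15  [S.off + 6]
4. n3.mk = 6  [S.off - 3]
5. n4.tag = true  [B.live > 14]
6. n5.key = 5  [terminal]
7. n6.ok = -8  [terminal]
8. n7.key = 3  [terminal]
9. n4.sig = 27  [a₁.key + 24]
10. n3.idx = 8  [C.sig * 3 - 73]
11. n3.tag = false  [C.sig > 27]
12. n2.sig = 8  [B.idx + S.off - 9]
13. n2.key = "vx"  ["vx"]
14. n1.off = "wk"  ["wk"]
15. n1.lab = 24  [S.sig + 16]
16. n8.ok = 23  [terminal]
17. n9.live = 7  [S.off + g.ok - 18]
18. n9.mk = 11  [g.ok - 12]
19. n10.ok = 18  [terminal]
20. n9.idx = 4  [B.mk - 7]
21. n9.tag = false  [f.ok > 18]
22. n0.sig = 22  [A.lab + S.off - 4]
23. n0.key = "mwk"  ["m" ++ A.off]

24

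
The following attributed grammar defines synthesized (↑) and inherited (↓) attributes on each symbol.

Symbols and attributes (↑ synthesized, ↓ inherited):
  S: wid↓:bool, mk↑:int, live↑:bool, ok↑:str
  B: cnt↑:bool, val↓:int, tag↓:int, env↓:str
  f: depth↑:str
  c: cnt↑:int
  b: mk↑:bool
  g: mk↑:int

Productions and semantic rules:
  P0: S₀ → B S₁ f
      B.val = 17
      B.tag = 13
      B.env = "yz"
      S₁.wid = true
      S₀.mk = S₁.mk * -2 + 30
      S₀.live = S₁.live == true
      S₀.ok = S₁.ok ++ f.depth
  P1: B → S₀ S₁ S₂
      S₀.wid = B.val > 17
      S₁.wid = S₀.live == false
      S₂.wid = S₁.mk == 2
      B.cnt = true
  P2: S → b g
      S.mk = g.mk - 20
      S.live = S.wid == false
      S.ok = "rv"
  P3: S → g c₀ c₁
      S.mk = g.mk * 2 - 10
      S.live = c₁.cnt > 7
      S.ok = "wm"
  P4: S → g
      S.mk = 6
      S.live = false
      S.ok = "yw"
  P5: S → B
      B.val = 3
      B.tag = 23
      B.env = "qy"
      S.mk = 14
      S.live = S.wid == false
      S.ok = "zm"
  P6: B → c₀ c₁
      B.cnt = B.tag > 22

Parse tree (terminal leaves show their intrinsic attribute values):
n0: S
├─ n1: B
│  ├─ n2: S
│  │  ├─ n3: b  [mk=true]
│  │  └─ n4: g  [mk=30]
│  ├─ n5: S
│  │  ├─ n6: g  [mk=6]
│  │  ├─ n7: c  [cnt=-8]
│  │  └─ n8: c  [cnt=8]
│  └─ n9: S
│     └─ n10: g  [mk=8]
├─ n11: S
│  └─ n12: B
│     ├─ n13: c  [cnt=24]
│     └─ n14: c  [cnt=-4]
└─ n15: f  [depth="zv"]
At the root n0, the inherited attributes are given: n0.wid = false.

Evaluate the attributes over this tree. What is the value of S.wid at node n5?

1. n0.wid = false  [given at root]
2. n1.val = 17  [17]
3. n1.tag = 13  [13]
4. n1.env = "yz"  ["yz"]
5. n2.wid = false  [B.val > 17]
6. n3.mk = true  [terminal]
7. n4.mk = 30  [terminal]
8. n2.mk = 10  [g.mk - 20]
9. n2.live = true  [S.wid == false]
10. n2.ok = "rv"  ["rv"]
11. n5.wid = false  [S₀.live == false]
12. n6.mk = 6  [terminal]
13. n7.cnt = -8  [terminal]
14. n8.cnt = 8  [terminal]
15. n5.mk = 2  [g.mk * 2 - 10]
16. n5.live = true  [c₁.cnt > 7]
17. n5.ok = "wm"  ["wm"]
18. n9.wid = true  [S₁.mk == 2]
19. n10.mk = 8  [terminal]
20. n9.mk = 6  [6]
21. n9.live = false  [false]
22. n9.ok = "yw"  ["yw"]
23. n1.cnt = true  [true]
24. n11.wid = true  [true]
25. n12.val = 3  [3]
26. n12.tag = 23  [23]
27. n12.env = "qy"  ["qy"]
28. n13.cnt = 24  [terminal]
29. n14.cnt = -4  [terminal]
30. n12.cnt = true  [B.tag > 22]
31. n11.mk = 14  [14]
32. n11.live = false  [S.wid == false]
33. n11.ok = "zm"  ["zm"]
34. n15.depth = "zv"  [terminal]
35. n0.mk = 2  [S₁.mk * -2 + 30]
36. n0.live = false  [S₁.live == true]
37. n0.ok = "zmzv"  [S₁.ok ++ f.depth]

false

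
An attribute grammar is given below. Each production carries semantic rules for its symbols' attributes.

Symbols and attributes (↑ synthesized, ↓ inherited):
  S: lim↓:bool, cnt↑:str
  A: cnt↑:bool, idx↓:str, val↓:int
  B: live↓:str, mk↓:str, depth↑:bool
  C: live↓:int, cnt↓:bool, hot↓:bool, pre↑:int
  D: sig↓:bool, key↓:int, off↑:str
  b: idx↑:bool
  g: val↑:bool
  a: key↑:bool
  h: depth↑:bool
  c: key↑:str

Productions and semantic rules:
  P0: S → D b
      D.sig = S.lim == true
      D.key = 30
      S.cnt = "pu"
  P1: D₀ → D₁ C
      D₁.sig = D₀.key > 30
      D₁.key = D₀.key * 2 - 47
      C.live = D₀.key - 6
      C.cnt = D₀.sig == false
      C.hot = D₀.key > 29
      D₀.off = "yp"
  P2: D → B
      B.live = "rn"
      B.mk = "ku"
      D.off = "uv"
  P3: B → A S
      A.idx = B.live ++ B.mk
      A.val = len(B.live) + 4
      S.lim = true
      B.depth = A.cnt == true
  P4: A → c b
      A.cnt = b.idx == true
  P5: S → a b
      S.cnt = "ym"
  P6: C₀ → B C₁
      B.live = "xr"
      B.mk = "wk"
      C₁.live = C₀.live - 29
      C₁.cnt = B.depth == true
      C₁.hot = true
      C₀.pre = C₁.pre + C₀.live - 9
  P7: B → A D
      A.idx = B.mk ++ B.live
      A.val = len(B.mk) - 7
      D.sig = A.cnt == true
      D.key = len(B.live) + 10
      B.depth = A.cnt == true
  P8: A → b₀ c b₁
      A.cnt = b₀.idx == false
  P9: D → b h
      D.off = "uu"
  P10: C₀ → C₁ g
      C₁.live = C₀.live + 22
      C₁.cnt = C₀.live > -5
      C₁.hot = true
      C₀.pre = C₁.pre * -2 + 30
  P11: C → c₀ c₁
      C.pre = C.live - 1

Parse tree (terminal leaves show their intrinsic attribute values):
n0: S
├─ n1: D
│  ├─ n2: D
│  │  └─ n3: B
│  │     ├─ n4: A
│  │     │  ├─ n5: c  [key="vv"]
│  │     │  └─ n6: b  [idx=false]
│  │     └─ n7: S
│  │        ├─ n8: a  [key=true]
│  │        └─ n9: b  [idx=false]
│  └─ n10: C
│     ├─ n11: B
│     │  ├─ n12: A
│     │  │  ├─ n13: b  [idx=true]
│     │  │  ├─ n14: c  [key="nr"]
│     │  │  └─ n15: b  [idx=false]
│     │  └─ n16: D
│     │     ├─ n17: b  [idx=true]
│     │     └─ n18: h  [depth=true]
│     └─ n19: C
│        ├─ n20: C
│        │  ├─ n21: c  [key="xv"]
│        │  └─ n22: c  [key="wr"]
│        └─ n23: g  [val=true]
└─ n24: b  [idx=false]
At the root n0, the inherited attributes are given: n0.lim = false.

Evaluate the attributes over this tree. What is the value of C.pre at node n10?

1. n0.lim = false  [given at root]
2. n1.sig = false  [S.lim == true]
3. n1.key = 30  [30]
4. n2.sig = false  [D₀.key > 30]
5. n2.key = 13  [D₀.key * 2 - 47]
6. n3.live = "rn"  ["rn"]
7. n3.mk = "ku"  ["ku"]
8. n4.idx = "rnku"  [B.live ++ B.mk]
9. n4.val = 6  [len(B.live) + 4]
10. n5.key = "vv"  [terminal]
11. n6.idx = false  [terminal]
12. n4.cnt = false  [b.idx == true]
13. n7.lim = true  [true]
14. n8.key = true  [terminal]
15. n9.idx = false  [terminal]
16. n7.cnt = "ym"  ["ym"]
17. n3.depth = false  [A.cnt == true]
18. n2.off = "uv"  ["uv"]
19. n10.live = 24  [D₀.key - 6]
20. n10.cnt = true  [D₀.sig == false]
21. n10.hot = true  [D₀.key > 29]
22. n11.live = "xr"  ["xr"]
23. n11.mk = "wk"  ["wk"]
24. n12.idx = "wkxr"  [B.mk ++ B.live]
25. n12.val = -5  [len(B.mk) - 7]
26. n13.idx = true  [terminal]
27. n14.key = "nr"  [terminal]
28. n15.idx = false  [terminal]
29. n12.cnt = false  [b₀.idx == false]
30. n16.sig = false  [A.cnt == true]
31. n16.key = 12  [len(B.live) + 10]
32. n17.idx = true  [terminal]
33. n18.depth = true  [terminal]
34. n16.off = "uu"  ["uu"]
35. n11.depth = false  [A.cnt == true]
36. n19.live = -5  [C₀.live - 29]
37. n19.cnt = false  [B.depth == true]
38. n19.hot = true  [true]
39. n20.live = 17  [C₀.live + 22]
40. n20.cnt = false  [C₀.live > -5]
41. n20.hot = true  [true]
42. n21.key = "xv"  [terminal]
43. n22.key = "wr"  [terminal]
44. n20.pre = 16  [C.live - 1]
45. n23.val = true  [terminal]
46. n19.pre = -2  [C₁.pre * -2 + 30]
47. n10.pre = 13  [C₁.pre + C₀.live - 9]
48. n1.off = "yp"  ["yp"]
49. n24.idx = false  [terminal]
50. n0.cnt = "pu"  ["pu"]

13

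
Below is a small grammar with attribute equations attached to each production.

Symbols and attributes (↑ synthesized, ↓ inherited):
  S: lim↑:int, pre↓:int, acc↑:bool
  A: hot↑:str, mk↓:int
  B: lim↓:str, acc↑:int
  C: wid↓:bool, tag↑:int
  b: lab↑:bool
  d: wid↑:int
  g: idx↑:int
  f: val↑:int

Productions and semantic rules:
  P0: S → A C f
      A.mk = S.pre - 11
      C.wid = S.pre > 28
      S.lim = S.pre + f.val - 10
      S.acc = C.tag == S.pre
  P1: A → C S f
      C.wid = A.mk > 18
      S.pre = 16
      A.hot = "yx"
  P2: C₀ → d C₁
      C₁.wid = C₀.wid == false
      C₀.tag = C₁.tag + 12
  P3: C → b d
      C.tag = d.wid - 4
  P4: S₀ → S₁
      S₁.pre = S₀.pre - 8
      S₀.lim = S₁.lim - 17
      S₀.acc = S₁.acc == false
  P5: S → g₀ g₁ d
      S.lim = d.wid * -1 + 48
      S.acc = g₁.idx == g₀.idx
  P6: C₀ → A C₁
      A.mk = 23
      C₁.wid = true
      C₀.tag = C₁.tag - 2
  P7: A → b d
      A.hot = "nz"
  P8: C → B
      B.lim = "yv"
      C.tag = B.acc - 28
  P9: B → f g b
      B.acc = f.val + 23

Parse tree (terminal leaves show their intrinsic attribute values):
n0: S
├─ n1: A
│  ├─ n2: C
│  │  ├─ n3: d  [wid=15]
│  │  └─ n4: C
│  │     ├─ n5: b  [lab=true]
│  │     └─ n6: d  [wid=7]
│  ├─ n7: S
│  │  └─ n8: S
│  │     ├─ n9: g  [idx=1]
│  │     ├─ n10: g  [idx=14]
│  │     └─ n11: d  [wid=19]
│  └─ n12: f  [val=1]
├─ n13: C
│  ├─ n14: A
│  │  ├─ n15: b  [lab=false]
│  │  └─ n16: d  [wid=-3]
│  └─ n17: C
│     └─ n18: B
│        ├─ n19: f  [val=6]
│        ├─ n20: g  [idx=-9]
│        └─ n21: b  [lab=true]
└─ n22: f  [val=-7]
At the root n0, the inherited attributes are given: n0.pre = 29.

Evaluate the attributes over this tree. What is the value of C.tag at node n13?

-1

1. n0.pre = 29  [given at root]
2. n1.mk = 18  [S.pre - 11]
3. n2.wid = false  [A.mk > 18]
4. n3.wid = 15  [terminal]
5. n4.wid = true  [C₀.wid == false]
6. n5.lab = true  [terminal]
7. n6.wid = 7  [terminal]
8. n4.tag = 3  [d.wid - 4]
9. n2.tag = 15  [C₁.tag + 12]
10. n7.pre = 16  [16]
11. n8.pre = 8  [S₀.pre - 8]
12. n9.idx = 1  [terminal]
13. n10.idx = 14  [terminal]
14. n11.wid = 19  [terminal]
15. n8.lim = 29  [d.wid * -1 + 48]
16. n8.acc = false  [g₁.idx == g₀.idx]
17. n7.lim = 12  [S₁.lim - 17]
18. n7.acc = true  [S₁.acc == false]
19. n12.val = 1  [terminal]
20. n1.hot = "yx"  ["yx"]
21. n13.wid = true  [S.pre > 28]
22. n14.mk = 23  [23]
23. n15.lab = false  [terminal]
24. n16.wid = -3  [terminal]
25. n14.hot = "nz"  ["nz"]
26. n17.wid = true  [true]
27. n18.lim = "yv"  ["yv"]
28. n19.val = 6  [terminal]
29. n20.idx = -9  [terminal]
30. n21.lab = true  [terminal]
31. n18.acc = 29  [f.val + 23]
32. n17.tag = 1  [B.acc - 28]
33. n13.tag = -1  [C₁.tag - 2]
34. n22.val = -7  [terminal]
35. n0.lim = 12  [S.pre + f.val - 10]
36. n0.acc = false  [C.tag == S.pre]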